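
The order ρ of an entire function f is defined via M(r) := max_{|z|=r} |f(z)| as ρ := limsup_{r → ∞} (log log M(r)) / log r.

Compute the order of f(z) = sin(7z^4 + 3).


Write sin(w) = (e^{iw} ± e^{−iw})/(2 or 2i), so |sin(w)| ≤ e^{|w|}. With w = 7z^4 + 3, |w| ≤ 7r^4 + 3 on |z|=r, giving M(r) ≤ e^{7r^4 + 3} and ρ ≤ 4. For the lower bound, choose z on |z|=r with 7z^4 purely imaginary of modulus 7r^4; then |sin(7z^4 + 3)| grows like e^{7r^4}/2, so ρ ≥ 4. Hence ρ = 4.
Therefore ρ = 4.

Order ρ = 4.


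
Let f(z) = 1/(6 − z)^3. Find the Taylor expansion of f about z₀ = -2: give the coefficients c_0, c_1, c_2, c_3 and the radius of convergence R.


Let w = z − z₀, so z = z₀ + w.
Then 6 − z = 6 − (z₀ + w) = (6 − z₀) − w = 8 − w.
f(z) = 1/(8 − w)^3 = (1/(8)^3) · (1 − w/(8))^{−3}.
By the binomial series (1−u)^{−3} = Σ_{n≥0} C(n+2, 2) u^n for |u|<1, with u = w/(8):
  c_n = C(n+2, 2) / (8)^(n+3).
  c_0 = 1/(8)^3 = 1/512.
  c_1 = 3/(8)^4 = 3/4096.
  c_2 = 6/(8)^5 = 3/16384.
  c_3 = 10/(8)^6 = 5/131072.
The series is valid for |w/d| < 1, i.e. |z − z₀| < |d|.
Radius of convergence: R = |6 − z₀| = |8| = 8 (distance from z₀ to the singularity z = 6).

c_0 = 1/512, c_1 = 3/4096, c_2 = 3/16384, c_3 = 5/131072; R = 8.


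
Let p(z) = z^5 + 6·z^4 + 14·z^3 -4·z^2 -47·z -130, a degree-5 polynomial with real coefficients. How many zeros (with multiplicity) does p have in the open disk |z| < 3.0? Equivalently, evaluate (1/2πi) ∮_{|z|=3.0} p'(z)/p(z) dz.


The zeros of p are: 2, (-3 + 2i), (-3 - 2i), (-1 + 2i), (-1 - 2i).
Their magnitudes are: 2, 3.606, 3.606, 2.236, 2.236.
Zeros with |z| < R = 3.0: 2, (-1 + 2i), (-1 - 2i).
Count = 3.
By the argument principle, (1/2πi) ∮_{|z|=R} p'(z)/p(z) dz equals exactly this count.

Number of zeros inside |z| < 3.0: 3.


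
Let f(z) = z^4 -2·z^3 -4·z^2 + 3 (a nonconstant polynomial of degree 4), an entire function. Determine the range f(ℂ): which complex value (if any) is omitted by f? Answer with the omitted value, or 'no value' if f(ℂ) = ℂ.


Little Picard bounds the complement of f(ℂ) to at most one point.
For every w ∈ ℂ, the equation p(z) − w = 0 is a nonconstant polynomial in z and hence has at least one root by the fundamental theorem of algebra. So p is surjective onto ℂ, omitting no value.

Omitted value: no value.


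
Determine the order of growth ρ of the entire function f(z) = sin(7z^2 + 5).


Write sin(w) = (e^{iw} ± e^{−iw})/(2 or 2i), so |sin(w)| ≤ e^{|w|}. With w = 7z^2 + 5, |w| ≤ 7r^2 + 5 on |z|=r, giving M(r) ≤ e^{7r^2 + 5} and ρ ≤ 2. For the lower bound, choose z on |z|=r with 7z^2 purely imaginary of modulus 7r^2; then |sin(7z^2 + 5)| grows like e^{7r^2}/2, so ρ ≥ 2. Hence ρ = 2.
Therefore ρ = 2.

Order ρ = 2.


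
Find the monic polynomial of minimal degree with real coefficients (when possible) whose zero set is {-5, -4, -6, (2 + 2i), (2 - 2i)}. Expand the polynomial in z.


The polynomial is p(z) = ∏_{α ∈ S} (z − α), where S = {-5, -4, -6, (2 + 2i), (2 - 2i)}.
Expanding the product yields: p(z) = z^5 + 11·z^4 + 22·z^3 -56·z^2 + 112·z + 960.
Note conjugate pairs combine to real quadratics: (z − (2+2i))(z − (2−2i)) = z² − 4z + 8.
The resulting polynomial has degree 5 and real coefficients as required.

p(z) = z^5 + 11·z^4 + 22·z^3 -56·z^2 + 112·z + 960.


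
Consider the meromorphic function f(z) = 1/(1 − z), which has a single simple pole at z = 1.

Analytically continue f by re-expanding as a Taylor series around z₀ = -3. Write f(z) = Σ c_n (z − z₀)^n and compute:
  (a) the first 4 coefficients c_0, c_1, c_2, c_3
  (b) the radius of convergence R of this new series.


Let w = z − z₀, so z = z₀ + w.
Then 1 − z = 1 − (z₀ + w) = (1 − z₀) − w = 4 − w.
f(z) = 1/(4 − w) = (1/(4)) · 1/(1 − w/(4)) = Σ_{n≥0} w^n / (4)^(n+1).
So c_n = 1/(4)^(n+1):
  c_0 = 1/(4)^1 = 1/4.
  c_1 = 1/(4)^2 = 1/16.
  c_2 = 1/(4)^3 = 1/64.
  c_3 = 1/(4)^4 = 1/256.
The series is valid for |w/d| < 1, i.e. |z − z₀| < |d|.
Radius of convergence: R = |1 − z₀| = |4| = 4 (distance from z₀ to the singularity z = 1).

c_0 = 1/4, c_1 = 1/16, c_2 = 1/64, c_3 = 1/256; R = 4.


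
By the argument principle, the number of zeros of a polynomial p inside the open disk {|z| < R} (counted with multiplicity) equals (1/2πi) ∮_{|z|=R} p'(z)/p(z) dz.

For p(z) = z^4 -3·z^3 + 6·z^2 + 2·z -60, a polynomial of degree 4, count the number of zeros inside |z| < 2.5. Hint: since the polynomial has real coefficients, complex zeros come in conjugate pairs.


The zeros of p are: 3, (1 + 3i), (1 - 3i), -2.
Their magnitudes are: 3, 3.162, 3.162, 2.
Zeros with |z| < R = 2.5: -2.
Count = 1.
By the argument principle, (1/2πi) ∮_{|z|=R} p'(z)/p(z) dz equals exactly this count.

Number of zeros inside |z| < 2.5: 1.


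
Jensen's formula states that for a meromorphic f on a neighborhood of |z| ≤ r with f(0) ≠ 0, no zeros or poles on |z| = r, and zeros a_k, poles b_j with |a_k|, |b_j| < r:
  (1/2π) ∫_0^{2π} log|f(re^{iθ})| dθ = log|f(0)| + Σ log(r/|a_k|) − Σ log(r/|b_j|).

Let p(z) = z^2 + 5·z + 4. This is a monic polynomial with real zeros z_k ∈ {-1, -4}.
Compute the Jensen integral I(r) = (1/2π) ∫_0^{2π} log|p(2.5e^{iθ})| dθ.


Zeros: -4, -1; r = 2.5.
Inside |z| < r: -1. Outside (|z| ≥ r): -4.
p(0) = 4, so log|p(0)| = log(4) = 1.3863.
Apply Jensen: I(r) = log|p(0)| + Σ_k log(r/|z_k|), summed over zeros inside |z| < r.
  log(r/|z_k|) for z_k = -1: log(2.5/1) = 0.9163
  Outside zeros (-4) contribute nothing to the Jensen sum.
Sum over inside zeros: 0.9163.
I(r) = log|p(0)| + (inside sum) = 1.3863 + 0.9163 = 2.3026.
Note: since some zeros are outside |z| ≤ r, the simplified n·log(r) form does NOT apply — only the inside zeros contribute.

I(r) ≈ 2.3026.


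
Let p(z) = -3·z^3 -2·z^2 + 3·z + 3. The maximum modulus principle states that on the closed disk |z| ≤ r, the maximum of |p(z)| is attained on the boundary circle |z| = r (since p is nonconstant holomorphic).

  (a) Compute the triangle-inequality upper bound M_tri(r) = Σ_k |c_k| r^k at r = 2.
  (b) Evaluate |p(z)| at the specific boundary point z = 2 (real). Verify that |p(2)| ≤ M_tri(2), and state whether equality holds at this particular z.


Coefficients: c_0 = 3, c_1 = 3, c_2 = -2, c_3 = -3. Radius r = 2.
Part (a). Triangle bound: M_tri(r) = Σ_k |c_k| r^k
  = |3|·2^0 + |3|·2^1 + |-2|·2^2 + |-3|·2^3
  = 3 + 6 + 8 + 24 = 41.
This bounds M(r) := max_{|z|=r} |p(z)| from above; equality holds iff all terms c_k z^k can be made to align in phase at a single z on |z|=r.
Part (b). At z = 2 (real, on the circle |z| = r):
  p(2) = (3)·2^0 + (3)·2^1 + (-2)·2^2 + (-3)·2^3 = -23.
  |p(2)| = 23.
Check: |p(2)| = 23 ≤ 41 = M_tri(2). ✓ Equality does not hold at z = 2 (the coefficients have mixed signs, so the terms do not all align in phase there).

M_tri(2) = 41; |p(2)| = 23; equality at z=2: no.


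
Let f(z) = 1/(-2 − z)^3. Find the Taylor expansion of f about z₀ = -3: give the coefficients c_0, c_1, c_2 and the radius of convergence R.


Let w = z − z₀, so z = z₀ + w.
Then -2 − z = -2 − (z₀ + w) = (-2 − z₀) − w = 1 − w.
f(z) = 1/(1 − w)^3 = (1/(1)^3) · (1 − w/(1))^{−3}.
By the binomial series (1−u)^{−3} = Σ_{n≥0} C(n+2, 2) u^n for |u|<1, with u = w/(1):
  c_n = C(n+2, 2) / (1)^(n+3).
  c_0 = 1/(1)^3 = 1.
  c_1 = 3/(1)^4 = 3.
  c_2 = 6/(1)^5 = 6.
The series is valid for |w/d| < 1, i.e. |z − z₀| < |d|.
Radius of convergence: R = |-2 − z₀| = |1| = 1 (distance from z₀ to the singularity z = -2).

c_0 = 1, c_1 = 3, c_2 = 6; R = 1.


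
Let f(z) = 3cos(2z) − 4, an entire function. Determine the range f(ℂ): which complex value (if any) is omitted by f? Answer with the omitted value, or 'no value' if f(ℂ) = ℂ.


Little Picard bounds the complement of f(ℂ) to at most one point.
cos is entire and surjective onto ℂ: for every w ∈ ℂ, cos(ζ) = w has a solution ζ ∈ ℂ (e.g., via the complex inverse arccos). With ζ = 2z this gives z = ζ/(2). Then 3·cos(2z) takes every value in 3·ℂ = ℂ, and adding -4 is a bijection of ℂ. So f is surjective and omits no value. (Note: only on the real line is cos bounded by [−1, 1].)

Omitted value: no value.


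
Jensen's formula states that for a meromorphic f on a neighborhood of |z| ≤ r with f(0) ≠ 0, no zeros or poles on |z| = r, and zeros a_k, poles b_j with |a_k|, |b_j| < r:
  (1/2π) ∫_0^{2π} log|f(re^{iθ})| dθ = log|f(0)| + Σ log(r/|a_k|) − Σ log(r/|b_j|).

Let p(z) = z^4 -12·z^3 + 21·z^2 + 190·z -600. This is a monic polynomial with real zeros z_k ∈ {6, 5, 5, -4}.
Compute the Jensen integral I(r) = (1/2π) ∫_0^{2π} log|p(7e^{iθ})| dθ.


Zeros: -4, 5, 5, 6; r = 7.
Inside |z| < r: -4, 5, 5, 6. Outside (|z| ≥ r): ∅.
p(0) = -600, so log|p(0)| = log(600) = 6.3969.
Apply Jensen: I(r) = log|p(0)| + Σ_k log(r/|z_k|), summed over zeros inside |z| < r.
  log(r/|z_k|) for z_k = 6: log(7/6) = 0.1542
  log(r/|z_k|) for z_k = 5: log(7/5) = 0.3365
  log(r/|z_k|) for z_k = 5: log(7/5) = 0.3365
  log(r/|z_k|) for z_k = -4: log(7/4) = 0.5596
Sum over inside zeros: 1.3867.
I(r) = log|p(0)| + (inside sum) = 6.3969 + 1.3867 = 7.7836.
Closed form (all zeros inside, monic): I(r) = n·log(r) = 4·log(7) = 7.7836. ✓

I(r) ≈ 7.7836.


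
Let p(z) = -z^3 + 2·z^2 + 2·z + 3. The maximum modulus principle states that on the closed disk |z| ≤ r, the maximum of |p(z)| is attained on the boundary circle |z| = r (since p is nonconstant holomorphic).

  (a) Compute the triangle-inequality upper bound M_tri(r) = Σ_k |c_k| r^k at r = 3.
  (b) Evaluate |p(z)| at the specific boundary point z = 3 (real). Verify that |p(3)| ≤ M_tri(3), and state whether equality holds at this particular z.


Coefficients: c_0 = 3, c_1 = 2, c_2 = 2, c_3 = -1. Radius r = 3.
Part (a). Triangle bound: M_tri(r) = Σ_k |c_k| r^k
  = |3|·3^0 + |2|·3^1 + |2|·3^2 + |-1|·3^3
  = 3 + 6 + 18 + 27 = 54.
This bounds M(r) := max_{|z|=r} |p(z)| from above; equality holds iff all terms c_k z^k can be made to align in phase at a single z on |z|=r.
Part (b). At z = 3 (real, on the circle |z| = r):
  p(3) = (3)·3^0 + (2)·3^1 + (2)·3^2 + (-1)·3^3 = 0.
  |p(3)| = 0.
Check: |p(3)| = 0 ≤ 54 = M_tri(3). ✓ Equality does not hold at z = 3 (the coefficients have mixed signs, so the terms do not all align in phase there).

M_tri(3) = 54; |p(3)| = 0; equality at z=3: no.


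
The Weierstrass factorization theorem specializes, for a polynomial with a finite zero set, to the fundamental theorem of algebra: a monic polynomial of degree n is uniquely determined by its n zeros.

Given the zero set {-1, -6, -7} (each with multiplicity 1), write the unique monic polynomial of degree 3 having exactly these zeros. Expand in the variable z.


The polynomial is p(z) = ∏_{α ∈ S} (z − α), where S = {-1, -6, -7}.
Expanding the product yields: p(z) = z^3 + 14·z^2 + 55·z + 42.
The resulting polynomial has degree 3 and real coefficients as required.

p(z) = z^3 + 14·z^2 + 55·z + 42.


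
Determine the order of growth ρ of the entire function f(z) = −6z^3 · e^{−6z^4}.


M(r) = max_{|z|=r} |-6|·|z|^3·|e^{−6z^4}| = 6·r^3 · e^{6r^4} (the factors attain their maxima compatibly on |z|=r). Then log M(r) = log 6 + 3·log r + 6r^4, dominated by the last term, so log log M(r) ~ 4·log r. The polynomial factor -6z^3 contributes only a log r term and does not affect the order. ρ = 4.
Therefore ρ = 4.

Order ρ = 4.


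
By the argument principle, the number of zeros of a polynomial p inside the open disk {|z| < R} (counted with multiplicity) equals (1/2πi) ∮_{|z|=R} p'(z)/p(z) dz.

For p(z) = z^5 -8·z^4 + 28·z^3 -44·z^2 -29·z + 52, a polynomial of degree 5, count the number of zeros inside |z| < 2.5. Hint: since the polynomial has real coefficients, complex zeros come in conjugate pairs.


The zeros of p are: -1, 4, (2 + 3i), (2 - 3i), 1.
Their magnitudes are: 1, 4, 3.606, 3.606, 1.
Zeros with |z| < R = 2.5: -1, 1.
Count = 2.
By the argument principle, (1/2πi) ∮_{|z|=R} p'(z)/p(z) dz equals exactly this count.

Number of zeros inside |z| < 2.5: 2.


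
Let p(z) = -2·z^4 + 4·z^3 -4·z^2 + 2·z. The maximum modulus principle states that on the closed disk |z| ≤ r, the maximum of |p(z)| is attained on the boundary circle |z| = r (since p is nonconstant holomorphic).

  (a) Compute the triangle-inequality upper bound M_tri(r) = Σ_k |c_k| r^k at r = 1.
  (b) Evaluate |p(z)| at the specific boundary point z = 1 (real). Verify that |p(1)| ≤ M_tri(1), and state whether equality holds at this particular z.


Coefficients: c_0 = 0, c_1 = 2, c_2 = -4, c_3 = 4, c_4 = -2. Radius r = 1.
Part (a). Triangle bound: M_tri(r) = Σ_k |c_k| r^k
  = |0|·1^0 + |2|·1^1 + |-4|·1^2 + |4|·1^3 + |-2|·1^4
  = 0 + 2 + 4 + 4 + 2 = 12.
This bounds M(r) := max_{|z|=r} |p(z)| from above; equality holds iff all terms c_k z^k can be made to align in phase at a single z on |z|=r.
Part (b). At z = 1 (real, on the circle |z| = r):
  p(1) = (0)·1^0 + (2)·1^1 + (-4)·1^2 + (4)·1^3 + (-2)·1^4 = 0.
  |p(1)| = 0.
Check: |p(1)| = 0 ≤ 12 = M_tri(1). ✓ Equality does not hold at z = 1 (the coefficients have mixed signs, so the terms do not all align in phase there).

M_tri(1) = 12; |p(1)| = 0; equality at z=1: no.


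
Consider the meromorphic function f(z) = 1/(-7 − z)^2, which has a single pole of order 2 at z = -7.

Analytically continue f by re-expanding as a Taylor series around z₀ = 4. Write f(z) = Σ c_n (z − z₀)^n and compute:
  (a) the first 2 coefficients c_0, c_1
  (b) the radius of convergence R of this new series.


Let w = z − z₀, so z = z₀ + w.
Then -7 − z = -7 − (z₀ + w) = (-7 − z₀) − w = -11 − w.
f(z) = 1/(-11 − w)^2 = (1/(-11)^2) · (1 − w/(-11))^{−2}.
By the binomial series (1−u)^{−2} = Σ_{n≥0} C(n+1, 1) u^n for |u|<1, with u = w/(-11):
  c_n = C(n+1, 1) / (-11)^(n+2).
  c_0 = 1/(-11)^2 = 1/121.
  c_1 = 2/(-11)^3 = -2/1331.
The series is valid for |w/d| < 1, i.e. |z − z₀| < |d|.
Radius of convergence: R = |-7 − z₀| = |-11| = 11 (distance from z₀ to the singularity z = -7).

c_0 = 1/121, c_1 = -2/1331; R = 11.


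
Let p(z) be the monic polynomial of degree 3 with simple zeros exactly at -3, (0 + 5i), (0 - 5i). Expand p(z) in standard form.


The polynomial is p(z) = ∏_{α ∈ S} (z − α), where S = {-3, (0 + 5i), (0 - 5i)}.
Expanding the product yields: p(z) = z^3 + 3·z^2 + 25·z + 75.
Note conjugate pairs combine to real quadratics: (z − (0+5i))(z − (0−5i)) = z² + 25.
The resulting polynomial has degree 3 and real coefficients as required.

p(z) = z^3 + 3·z^2 + 25·z + 75.


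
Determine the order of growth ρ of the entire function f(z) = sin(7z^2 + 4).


Write sin(w) = (e^{iw} ± e^{−iw})/(2 or 2i), so |sin(w)| ≤ e^{|w|}. With w = 7z^2 + 4, |w| ≤ 7r^2 + 4 on |z|=r, giving M(r) ≤ e^{7r^2 + 4} and ρ ≤ 2. For the lower bound, choose z on |z|=r with 7z^2 purely imaginary of modulus 7r^2; then |sin(7z^2 + 4)| grows like e^{7r^2}/2, so ρ ≥ 2. Hence ρ = 2.
Therefore ρ = 2.

Order ρ = 2.


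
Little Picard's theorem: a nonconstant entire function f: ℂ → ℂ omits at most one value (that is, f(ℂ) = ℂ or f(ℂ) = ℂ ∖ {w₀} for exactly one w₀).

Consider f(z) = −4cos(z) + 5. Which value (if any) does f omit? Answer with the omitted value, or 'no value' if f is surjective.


Little Picard bounds the complement of f(ℂ) to at most one point.
cos is entire and surjective onto ℂ: for every w ∈ ℂ, cos(ζ) = w has a solution ζ ∈ ℂ (e.g., via the complex inverse arccos). With ζ = z this gives z = ζ/(1). Then -4·cos(z) takes every value in -4·ℂ = ℂ, and adding 5 is a bijection of ℂ. So f is surjective and omits no value. (Note: only on the real line is cos bounded by [−1, 1].)

Omitted value: no value.


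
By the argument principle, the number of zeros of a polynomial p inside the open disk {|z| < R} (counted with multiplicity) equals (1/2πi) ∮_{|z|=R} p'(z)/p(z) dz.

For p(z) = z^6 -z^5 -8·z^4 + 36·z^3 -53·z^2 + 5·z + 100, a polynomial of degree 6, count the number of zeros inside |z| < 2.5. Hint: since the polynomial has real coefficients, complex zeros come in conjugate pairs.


The zeros of p are: (1 + 2i), (1 - 2i), -1, (2 + 1i), (2 - 1i), -4.
Their magnitudes are: 2.236, 2.236, 1, 2.236, 2.236, 4.
Zeros with |z| < R = 2.5: (1 + 2i), (1 - 2i), -1, (2 + 1i), (2 - 1i).
Count = 5.
By the argument principle, (1/2πi) ∮_{|z|=R} p'(z)/p(z) dz equals exactly this count.

Number of zeros inside |z| < 2.5: 5.


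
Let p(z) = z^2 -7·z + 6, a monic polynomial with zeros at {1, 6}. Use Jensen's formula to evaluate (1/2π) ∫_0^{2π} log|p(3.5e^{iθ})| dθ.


Zeros: 1, 6; r = 3.5.
Inside |z| < r: 1. Outside (|z| ≥ r): 6.
p(0) = 6, so log|p(0)| = log(6) = 1.7918.
Apply Jensen: I(r) = log|p(0)| + Σ_k log(r/|z_k|), summed over zeros inside |z| < r.
  log(r/|z_k|) for z_k = 1: log(3.5/1) = 1.2528
  Outside zeros (6) contribute nothing to the Jensen sum.
Sum over inside zeros: 1.2528.
I(r) = log|p(0)| + (inside sum) = 1.7918 + 1.2528 = 3.0445.
Note: since some zeros are outside |z| ≤ r, the simplified n·log(r) form does NOT apply — only the inside zeros contribute.

I(r) ≈ 3.0445.


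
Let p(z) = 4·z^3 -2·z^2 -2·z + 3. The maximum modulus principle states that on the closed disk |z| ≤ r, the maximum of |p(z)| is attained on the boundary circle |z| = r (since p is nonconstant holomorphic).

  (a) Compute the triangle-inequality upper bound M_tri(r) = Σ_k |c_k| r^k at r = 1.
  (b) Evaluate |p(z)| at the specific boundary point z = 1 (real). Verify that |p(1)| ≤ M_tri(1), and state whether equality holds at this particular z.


Coefficients: c_0 = 3, c_1 = -2, c_2 = -2, c_3 = 4. Radius r = 1.
Part (a). Triangle bound: M_tri(r) = Σ_k |c_k| r^k
  = |3|·1^0 + |-2|·1^1 + |-2|·1^2 + |4|·1^3
  = 3 + 2 + 2 + 4 = 11.
This bounds M(r) := max_{|z|=r} |p(z)| from above; equality holds iff all terms c_k z^k can be made to align in phase at a single z on |z|=r.
Part (b). At z = 1 (real, on the circle |z| = r):
  p(1) = (3)·1^0 + (-2)·1^1 + (-2)·1^2 + (4)·1^3 = 3.
  |p(1)| = 3.
Check: |p(1)| = 3 ≤ 11 = M_tri(1). ✓ Equality does not hold at z = 1 (the coefficients have mixed signs, so the terms do not all align in phase there).

M_tri(1) = 11; |p(1)| = 3; equality at z=1: no.


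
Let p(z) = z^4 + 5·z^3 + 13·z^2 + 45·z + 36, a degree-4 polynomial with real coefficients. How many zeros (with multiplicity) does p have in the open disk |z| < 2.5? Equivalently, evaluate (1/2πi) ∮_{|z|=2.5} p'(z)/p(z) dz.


The zeros of p are: (0 + 3i), (0 - 3i), -1, -4.
Their magnitudes are: 3, 3, 1, 4.
Zeros with |z| < R = 2.5: -1.
Count = 1.
By the argument principle, (1/2πi) ∮_{|z|=R} p'(z)/p(z) dz equals exactly this count.

Number of zeros inside |z| < 2.5: 1.


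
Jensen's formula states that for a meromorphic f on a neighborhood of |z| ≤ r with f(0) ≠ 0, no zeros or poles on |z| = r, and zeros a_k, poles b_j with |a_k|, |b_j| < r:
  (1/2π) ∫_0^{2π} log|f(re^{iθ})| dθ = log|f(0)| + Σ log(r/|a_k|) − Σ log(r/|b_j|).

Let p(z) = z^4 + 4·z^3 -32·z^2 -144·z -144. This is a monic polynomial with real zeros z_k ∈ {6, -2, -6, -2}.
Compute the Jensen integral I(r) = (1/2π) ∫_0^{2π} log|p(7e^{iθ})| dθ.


Zeros: -6, -2, -2, 6; r = 7.
Inside |z| < r: -6, -2, -2, 6. Outside (|z| ≥ r): ∅.
p(0) = -144, so log|p(0)| = log(144) = 4.9698.
Apply Jensen: I(r) = log|p(0)| + Σ_k log(r/|z_k|), summed over zeros inside |z| < r.
  log(r/|z_k|) for z_k = 6: log(7/6) = 0.1542
  log(r/|z_k|) for z_k = -2: log(7/2) = 1.2528
  log(r/|z_k|) for z_k = -6: log(7/6) = 0.1542
  log(r/|z_k|) for z_k = -2: log(7/2) = 1.2528
Sum over inside zeros: 2.8138.
I(r) = log|p(0)| + (inside sum) = 4.9698 + 2.8138 = 7.7836.
Closed form (all zeros inside, monic): I(r) = n·log(r) = 4·log(7) = 7.7836. ✓

I(r) ≈ 7.7836.


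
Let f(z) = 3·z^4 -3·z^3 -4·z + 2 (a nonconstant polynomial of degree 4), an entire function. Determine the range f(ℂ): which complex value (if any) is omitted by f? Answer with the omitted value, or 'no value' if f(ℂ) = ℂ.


Little Picard bounds the complement of f(ℂ) to at most one point.
For every w ∈ ℂ, the equation p(z) − w = 0 is a nonconstant polynomial in z and hence has at least one root by the fundamental theorem of algebra. So p is surjective onto ℂ, omitting no value.

Omitted value: no value.


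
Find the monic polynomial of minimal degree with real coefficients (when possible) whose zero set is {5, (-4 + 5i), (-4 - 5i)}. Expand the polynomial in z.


The polynomial is p(z) = ∏_{α ∈ S} (z − α), where S = {5, (-4 + 5i), (-4 - 5i)}.
Expanding the product yields: p(z) = z^3 + 3·z^2 + z -205.
Note conjugate pairs combine to real quadratics: (z − (-4+5i))(z − (-4−5i)) = z² + 8z + 41.
The resulting polynomial has degree 3 and real coefficients as required.

p(z) = z^3 + 3·z^2 + z -205.


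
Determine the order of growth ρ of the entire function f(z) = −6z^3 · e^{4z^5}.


M(r) = max_{|z|=r} |-6|·|z|^3·|e^{4z^5}| = 6·r^3 · e^{4r^5} (the factors attain their maxima compatibly on |z|=r). Then log M(r) = log 6 + 3·log r + 4r^5, dominated by the last term, so log log M(r) ~ 5·log r. The polynomial factor -6z^3 contributes only a log r term and does not affect the order. ρ = 5.
Therefore ρ = 5.

Order ρ = 5.


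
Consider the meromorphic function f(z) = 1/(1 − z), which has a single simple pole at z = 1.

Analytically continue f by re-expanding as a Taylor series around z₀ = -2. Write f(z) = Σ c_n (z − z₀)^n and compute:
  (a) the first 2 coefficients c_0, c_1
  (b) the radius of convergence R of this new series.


Let w = z − z₀, so z = z₀ + w.
Then 1 − z = 1 − (z₀ + w) = (1 − z₀) − w = 3 − w.
f(z) = 1/(3 − w) = (1/(3)) · 1/(1 − w/(3)) = Σ_{n≥0} w^n / (3)^(n+1).
So c_n = 1/(3)^(n+1):
  c_0 = 1/(3)^1 = 1/3.
  c_1 = 1/(3)^2 = 1/9.
The series is valid for |w/d| < 1, i.e. |z − z₀| < |d|.
Radius of convergence: R = |1 − z₀| = |3| = 3 (distance from z₀ to the singularity z = 1).

c_0 = 1/3, c_1 = 1/9; R = 3.


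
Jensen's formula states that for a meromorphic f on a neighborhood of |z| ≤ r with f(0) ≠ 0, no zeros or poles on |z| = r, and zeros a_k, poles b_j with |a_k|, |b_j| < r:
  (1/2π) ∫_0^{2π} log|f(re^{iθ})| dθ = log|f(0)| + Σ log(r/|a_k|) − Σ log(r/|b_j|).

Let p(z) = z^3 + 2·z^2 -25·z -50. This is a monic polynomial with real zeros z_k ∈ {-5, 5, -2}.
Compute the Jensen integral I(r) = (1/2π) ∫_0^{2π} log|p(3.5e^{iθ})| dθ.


Zeros: -5, -2, 5; r = 3.5.
Inside |z| < r: -2. Outside (|z| ≥ r): -5, 5.
p(0) = -50, so log|p(0)| = log(50) = 3.9120.
Apply Jensen: I(r) = log|p(0)| + Σ_k log(r/|z_k|), summed over zeros inside |z| < r.
  log(r/|z_k|) for z_k = -2: log(3.5/2) = 0.5596
  Outside zeros (-5, 5) contribute nothing to the Jensen sum.
Sum over inside zeros: 0.5596.
I(r) = log|p(0)| + (inside sum) = 3.9120 + 0.5596 = 4.4716.
Note: since some zeros are outside |z| ≤ r, the simplified n·log(r) form does NOT apply — only the inside zeros contribute.

I(r) ≈ 4.4716.


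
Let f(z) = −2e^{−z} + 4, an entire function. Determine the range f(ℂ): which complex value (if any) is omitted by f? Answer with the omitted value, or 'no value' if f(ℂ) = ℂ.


Little Picard bounds the complement of f(ℂ) to at most one point.
e^{−z} is never zero on ℂ, so -2·e^{−z} takes every value in ℂ ∖ {0}. Adding 4 shifts the range to ℂ ∖ {4}. Thus f omits exactly the value 4.

Omitted value: 4.


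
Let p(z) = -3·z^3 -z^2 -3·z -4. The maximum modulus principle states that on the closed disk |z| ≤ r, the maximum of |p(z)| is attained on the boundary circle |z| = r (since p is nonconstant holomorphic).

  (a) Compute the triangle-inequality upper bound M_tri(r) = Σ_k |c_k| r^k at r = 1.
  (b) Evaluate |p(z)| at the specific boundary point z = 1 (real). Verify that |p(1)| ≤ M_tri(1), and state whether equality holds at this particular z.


Coefficients: c_0 = -4, c_1 = -3, c_2 = -1, c_3 = -3. Radius r = 1.
Part (a). Triangle bound: M_tri(r) = Σ_k |c_k| r^k
  = |-4|·1^0 + |-3|·1^1 + |-1|·1^2 + |-3|·1^3
  = 4 + 3 + 1 + 3 = 11.
This bounds M(r) := max_{|z|=r} |p(z)| from above; equality holds iff all terms c_k z^k can be made to align in phase at a single z on |z|=r.
Part (b). At z = 1 (real, on the circle |z| = r):
  p(1) = (-4)·1^0 + (-3)·1^1 + (-1)·1^2 + (-3)·1^3 = -11.
  |p(1)| = 11.
Since all nonzero coefficients share the same sign, |p(1)| = 11 = M_tri(1); the triangle bound is attained at z = 1, so in fact M(r) = 11.

M_tri(1) = 11; |p(1)| = 11; equality at z=1: yes.


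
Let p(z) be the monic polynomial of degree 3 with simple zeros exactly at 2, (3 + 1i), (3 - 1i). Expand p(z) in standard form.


The polynomial is p(z) = ∏_{α ∈ S} (z − α), where S = {2, (3 + 1i), (3 - 1i)}.
Expanding the product yields: p(z) = z^3 -8·z^2 + 22·z -20.
Note conjugate pairs combine to real quadratics: (z − (3+1i))(z − (3−1i)) = z² − 6z + 10.
The resulting polynomial has degree 3 and real coefficients as required.

p(z) = z^3 -8·z^2 + 22·z -20.


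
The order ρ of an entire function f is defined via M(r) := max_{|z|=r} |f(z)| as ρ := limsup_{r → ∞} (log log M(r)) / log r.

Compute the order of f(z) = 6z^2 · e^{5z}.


M(r) = max_{|z|=r} |6|·|z|^2·|e^{5z}| = 6·r^2 · e^{5r^1} (the factors attain their maxima compatibly on |z|=r). Then log M(r) = log 6 + 2·log r + 5r^1, dominated by the last term, so log log M(r) ~ 1·log r. The polynomial factor 6z^2 contributes only a log r term and does not affect the order. ρ = 1.
Therefore ρ = 1.

Order ρ = 1.


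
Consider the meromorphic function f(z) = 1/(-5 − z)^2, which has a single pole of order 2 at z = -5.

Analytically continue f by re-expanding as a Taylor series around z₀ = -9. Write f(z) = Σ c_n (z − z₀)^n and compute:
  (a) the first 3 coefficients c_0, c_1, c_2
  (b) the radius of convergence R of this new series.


Let w = z − z₀, so z = z₀ + w.
Then -5 − z = -5 − (z₀ + w) = (-5 − z₀) − w = 4 − w.
f(z) = 1/(4 − w)^2 = (1/(4)^2) · (1 − w/(4))^{−2}.
By the binomial series (1−u)^{−2} = Σ_{n≥0} C(n+1, 1) u^n for |u|<1, with u = w/(4):
  c_n = C(n+1, 1) / (4)^(n+2).
  c_0 = 1/(4)^2 = 1/16.
  c_1 = 2/(4)^3 = 1/32.
  c_2 = 3/(4)^4 = 3/256.
The series is valid for |w/d| < 1, i.e. |z − z₀| < |d|.
Radius of convergence: R = |-5 − z₀| = |4| = 4 (distance from z₀ to the singularity z = -5).

c_0 = 1/16, c_1 = 1/32, c_2 = 3/256; R = 4.


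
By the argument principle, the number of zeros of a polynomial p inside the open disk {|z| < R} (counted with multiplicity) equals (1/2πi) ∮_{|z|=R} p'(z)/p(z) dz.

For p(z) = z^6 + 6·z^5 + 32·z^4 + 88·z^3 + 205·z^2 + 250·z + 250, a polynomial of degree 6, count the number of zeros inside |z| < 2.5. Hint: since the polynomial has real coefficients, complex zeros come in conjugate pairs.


The zeros of p are: (-1 + 2i), (-1 - 2i), (-1 + 2i), (-1 - 2i), (-1 + 3i), (-1 - 3i).
Their magnitudes are: 2.236, 2.236, 2.236, 2.236, 3.162, 3.162.
Zeros with |z| < R = 2.5: (-1 + 2i), (-1 - 2i), (-1 + 2i), (-1 - 2i).
Count = 4.
By the argument principle, (1/2πi) ∮_{|z|=R} p'(z)/p(z) dz equals exactly this count.

Number of zeros inside |z| < 2.5: 4.


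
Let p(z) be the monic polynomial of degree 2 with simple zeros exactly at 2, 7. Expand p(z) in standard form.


The polynomial is p(z) = ∏_{α ∈ S} (z − α), where S = {2, 7}.
Expanding the product yields: p(z) = z^2 -9·z + 14.
The resulting polynomial has degree 2 and real coefficients as required.

p(z) = z^2 -9·z + 14.


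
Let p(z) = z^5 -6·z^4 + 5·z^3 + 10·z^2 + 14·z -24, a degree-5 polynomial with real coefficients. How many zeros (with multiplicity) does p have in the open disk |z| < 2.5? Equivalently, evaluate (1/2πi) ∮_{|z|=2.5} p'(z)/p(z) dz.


The zeros of p are: 1, 4, (-1 + 1i), (-1 - 1i), 3.
Their magnitudes are: 1, 4, 1.414, 1.414, 3.
Zeros with |z| < R = 2.5: 1, (-1 + 1i), (-1 - 1i).
Count = 3.
By the argument principle, (1/2πi) ∮_{|z|=R} p'(z)/p(z) dz equals exactly this count.

Number of zeros inside |z| < 2.5: 3.


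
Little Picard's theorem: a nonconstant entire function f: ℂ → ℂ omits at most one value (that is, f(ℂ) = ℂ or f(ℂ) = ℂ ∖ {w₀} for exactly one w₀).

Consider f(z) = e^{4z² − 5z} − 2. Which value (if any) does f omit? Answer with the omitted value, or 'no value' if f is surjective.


Little Picard bounds the complement of f(ℂ) to at most one point.
The exponent g(z) = 4z² − 5z is a nonconstant polynomial, hence surjective onto ℂ. So e^{g(z)} takes every value in {e^w : w ∈ ℂ} = ℂ ∖ {0}. Adding -2 shifts the range to ℂ ∖ {-2}. f omits exactly -2.

Omitted value: -2.


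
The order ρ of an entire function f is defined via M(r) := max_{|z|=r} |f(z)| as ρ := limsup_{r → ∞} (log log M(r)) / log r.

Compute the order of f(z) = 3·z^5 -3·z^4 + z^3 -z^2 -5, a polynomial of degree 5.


|f(z)| ≤ Σ|c_k|·r^k = O(r^5) as r → ∞. Polynomial growth is O(e^{r^ε}) for every ε > 0 (since r^5/e^{r^ε} → 0), so ρ ≤ ε for all ε > 0, i.e. ρ = 0. Every nonconstant polynomial has order 0.
Therefore ρ = 0.

Order ρ = 0.


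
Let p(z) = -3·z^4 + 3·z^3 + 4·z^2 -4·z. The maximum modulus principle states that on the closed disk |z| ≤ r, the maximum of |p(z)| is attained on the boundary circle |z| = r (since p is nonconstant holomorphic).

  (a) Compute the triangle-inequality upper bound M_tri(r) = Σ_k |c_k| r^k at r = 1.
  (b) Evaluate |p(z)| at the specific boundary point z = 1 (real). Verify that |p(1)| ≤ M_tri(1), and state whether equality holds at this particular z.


Coefficients: c_0 = 0, c_1 = -4, c_2 = 4, c_3 = 3, c_4 = -3. Radius r = 1.
Part (a). Triangle bound: M_tri(r) = Σ_k |c_k| r^k
  = |0|·1^0 + |-4|·1^1 + |4|·1^2 + |3|·1^3 + |-3|·1^4
  = 0 + 4 + 4 + 3 + 3 = 14.
This bounds M(r) := max_{|z|=r} |p(z)| from above; equality holds iff all terms c_k z^k can be made to align in phase at a single z on |z|=r.
Part (b). At z = 1 (real, on the circle |z| = r):
  p(1) = (0)·1^0 + (-4)·1^1 + (4)·1^2 + (3)·1^3 + (-3)·1^4 = 0.
  |p(1)| = 0.
Check: |p(1)| = 0 ≤ 14 = M_tri(1). ✓ Equality does not hold at z = 1 (the coefficients have mixed signs, so the terms do not all align in phase there).

M_tri(1) = 14; |p(1)| = 0; equality at z=1: no.


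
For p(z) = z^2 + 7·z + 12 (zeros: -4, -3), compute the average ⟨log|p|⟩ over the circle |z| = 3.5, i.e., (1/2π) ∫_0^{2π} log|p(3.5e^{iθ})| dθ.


Zeros: -4, -3; r = 3.5.
Inside |z| < r: -3. Outside (|z| ≥ r): -4.
p(0) = 12, so log|p(0)| = log(12) = 2.4849.
Apply Jensen: I(r) = log|p(0)| + Σ_k log(r/|z_k|), summed over zeros inside |z| < r.
  log(r/|z_k|) for z_k = -3: log(3.5/3) = 0.1542
  Outside zeros (-4) contribute nothing to the Jensen sum.
Sum over inside zeros: 0.1542.
I(r) = log|p(0)| + (inside sum) = 2.4849 + 0.1542 = 2.6391.
Note: since some zeros are outside |z| ≤ r, the simplified n·log(r) form does NOT apply — only the inside zeros contribute.

I(r) ≈ 2.6391.


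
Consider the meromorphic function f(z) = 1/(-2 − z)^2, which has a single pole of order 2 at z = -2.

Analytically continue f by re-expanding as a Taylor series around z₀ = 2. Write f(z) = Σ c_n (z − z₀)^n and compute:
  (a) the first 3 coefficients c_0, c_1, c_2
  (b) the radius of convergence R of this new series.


Let w = z − z₀, so z = z₀ + w.
Then -2 − z = -2 − (z₀ + w) = (-2 − z₀) − w = -4 − w.
f(z) = 1/(-4 − w)^2 = (1/(-4)^2) · (1 − w/(-4))^{−2}.
By the binomial series (1−u)^{−2} = Σ_{n≥0} C(n+1, 1) u^n for |u|<1, with u = w/(-4):
  c_n = C(n+1, 1) / (-4)^(n+2).
  c_0 = 1/(-4)^2 = 1/16.
  c_1 = 2/(-4)^3 = -1/32.
  c_2 = 3/(-4)^4 = 3/256.
The series is valid for |w/d| < 1, i.e. |z − z₀| < |d|.
Radius of convergence: R = |-2 − z₀| = |-4| = 4 (distance from z₀ to the singularity z = -2).

c_0 = 1/16, c_1 = -1/32, c_2 = 3/256; R = 4.


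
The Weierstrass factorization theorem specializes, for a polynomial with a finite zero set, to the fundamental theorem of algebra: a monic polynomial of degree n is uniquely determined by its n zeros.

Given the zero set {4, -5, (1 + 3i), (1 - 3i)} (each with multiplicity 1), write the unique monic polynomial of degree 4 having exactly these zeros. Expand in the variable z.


The polynomial is p(z) = ∏_{α ∈ S} (z − α), where S = {4, -5, (1 + 3i), (1 - 3i)}.
Expanding the product yields: p(z) = z^4 -z^3 -12·z^2 + 50·z -200.
Note conjugate pairs combine to real quadratics: (z − (1+3i))(z − (1−3i)) = z² − 2z + 10.
The resulting polynomial has degree 4 and real coefficients as required.

p(z) = z^4 -z^3 -12·z^2 + 50·z -200.


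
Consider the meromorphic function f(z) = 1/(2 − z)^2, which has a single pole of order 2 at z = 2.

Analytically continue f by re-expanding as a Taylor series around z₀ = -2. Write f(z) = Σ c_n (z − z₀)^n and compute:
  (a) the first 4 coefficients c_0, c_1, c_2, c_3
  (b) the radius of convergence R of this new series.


Let w = z − z₀, so z = z₀ + w.
Then 2 − z = 2 − (z₀ + w) = (2 − z₀) − w = 4 − w.
f(z) = 1/(4 − w)^2 = (1/(4)^2) · (1 − w/(4))^{−2}.
By the binomial series (1−u)^{−2} = Σ_{n≥0} C(n+1, 1) u^n for |u|<1, with u = w/(4):
  c_n = C(n+1, 1) / (4)^(n+2).
  c_0 = 1/(4)^2 = 1/16.
  c_1 = 2/(4)^3 = 1/32.
  c_2 = 3/(4)^4 = 3/256.
  c_3 = 4/(4)^5 = 1/256.
The series is valid for |w/d| < 1, i.e. |z − z₀| < |d|.
Radius of convergence: R = |2 − z₀| = |4| = 4 (distance from z₀ to the singularity z = 2).

c_0 = 1/16, c_1 = 1/32, c_2 = 3/256, c_3 = 1/256; R = 4.


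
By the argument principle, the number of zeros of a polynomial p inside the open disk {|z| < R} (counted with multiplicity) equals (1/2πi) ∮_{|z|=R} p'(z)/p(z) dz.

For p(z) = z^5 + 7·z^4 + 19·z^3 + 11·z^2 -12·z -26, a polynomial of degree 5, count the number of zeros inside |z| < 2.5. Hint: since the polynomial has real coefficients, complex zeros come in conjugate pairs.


The zeros of p are: (-1 + 1i), (-1 - 1i), 1, (-3 + 2i), (-3 - 2i).
Their magnitudes are: 1.414, 1.414, 1, 3.606, 3.606.
Zeros with |z| < R = 2.5: (-1 + 1i), (-1 - 1i), 1.
Count = 3.
By the argument principle, (1/2πi) ∮_{|z|=R} p'(z)/p(z) dz equals exactly this count.

Number of zeros inside |z| < 2.5: 3.


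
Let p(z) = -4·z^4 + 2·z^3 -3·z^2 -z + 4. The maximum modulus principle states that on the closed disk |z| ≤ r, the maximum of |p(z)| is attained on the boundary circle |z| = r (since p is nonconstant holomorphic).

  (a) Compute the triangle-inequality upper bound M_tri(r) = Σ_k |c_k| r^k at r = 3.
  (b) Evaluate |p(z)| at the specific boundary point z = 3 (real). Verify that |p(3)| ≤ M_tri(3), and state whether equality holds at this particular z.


Coefficients: c_0 = 4, c_1 = -1, c_2 = -3, c_3 = 2, c_4 = -4. Radius r = 3.
Part (a). Triangle bound: M_tri(r) = Σ_k |c_k| r^k
  = |4|·3^0 + |-1|·3^1 + |-3|·3^2 + |2|·3^3 + |-4|·3^4
  = 4 + 3 + 27 + 54 + 324 = 412.
This bounds M(r) := max_{|z|=r} |p(z)| from above; equality holds iff all terms c_k z^k can be made to align in phase at a single z on |z|=r.
Part (b). At z = 3 (real, on the circle |z| = r):
  p(3) = (4)·3^0 + (-1)·3^1 + (-3)·3^2 + (2)·3^3 + (-4)·3^4 = -296.
  |p(3)| = 296.
Check: |p(3)| = 296 ≤ 412 = M_tri(3). ✓ Equality does not hold at z = 3 (the coefficients have mixed signs, so the terms do not all align in phase there).

M_tri(3) = 412; |p(3)| = 296; equality at z=3: no.


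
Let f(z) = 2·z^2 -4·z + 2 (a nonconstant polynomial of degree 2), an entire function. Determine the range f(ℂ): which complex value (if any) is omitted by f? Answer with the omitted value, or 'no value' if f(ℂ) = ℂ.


Little Picard bounds the complement of f(ℂ) to at most one point.
For every w ∈ ℂ, the equation p(z) − w = 0 is a nonconstant polynomial in z and hence has at least one root by the fundamental theorem of algebra. So p is surjective onto ℂ, omitting no value.

Omitted value: no value.


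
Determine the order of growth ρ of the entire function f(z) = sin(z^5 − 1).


Write sin(w) = (e^{iw} ± e^{−iw})/(2 or 2i), so |sin(w)| ≤ e^{|w|}. With w = z^5 − 1, |w| ≤ 1r^5 + 1 on |z|=r, giving M(r) ≤ e^{1r^5 + 1} and ρ ≤ 5. For the lower bound, choose z on |z|=r with 1z^5 purely imaginary of modulus 1r^5; then |sin(z^5 − 1)| grows like e^{1r^5}/2, so ρ ≥ 5. Hence ρ = 5.
Therefore ρ = 5.

Order ρ = 5.


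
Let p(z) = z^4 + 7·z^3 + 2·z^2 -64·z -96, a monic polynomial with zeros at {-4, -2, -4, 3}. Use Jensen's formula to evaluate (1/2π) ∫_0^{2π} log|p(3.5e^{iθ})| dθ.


Zeros: -4, -4, -2, 3; r = 3.5.
Inside |z| < r: -2, 3. Outside (|z| ≥ r): -4, -4.
p(0) = -96, so log|p(0)| = log(96) = 4.5643.
Apply Jensen: I(r) = log|p(0)| + Σ_k log(r/|z_k|), summed over zeros inside |z| < r.
  log(r/|z_k|) for z_k = -2: log(3.5/2) = 0.5596
  log(r/|z_k|) for z_k = 3: log(3.5/3) = 0.1542
  Outside zeros (-4, -4) contribute nothing to the Jensen sum.
Sum over inside zeros: 0.7138.
I(r) = log|p(0)| + (inside sum) = 4.5643 + 0.7138 = 5.2781.
Note: since some zeros are outside |z| ≤ r, the simplified n·log(r) form does NOT apply — only the inside zeros contribute.

I(r) ≈ 5.2781.


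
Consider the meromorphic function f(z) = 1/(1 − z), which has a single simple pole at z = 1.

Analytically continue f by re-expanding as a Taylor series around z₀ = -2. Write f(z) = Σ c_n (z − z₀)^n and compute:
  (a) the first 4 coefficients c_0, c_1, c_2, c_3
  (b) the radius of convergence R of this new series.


Let w = z − z₀, so z = z₀ + w.
Then 1 − z = 1 − (z₀ + w) = (1 − z₀) − w = 3 − w.
f(z) = 1/(3 − w) = (1/(3)) · 1/(1 − w/(3)) = Σ_{n≥0} w^n / (3)^(n+1).
So c_n = 1/(3)^(n+1):
  c_0 = 1/(3)^1 = 1/3.
  c_1 = 1/(3)^2 = 1/9.
  c_2 = 1/(3)^3 = 1/27.
  c_3 = 1/(3)^4 = 1/81.
The series is valid for |w/d| < 1, i.e. |z − z₀| < |d|.
Radius of convergence: R = |1 − z₀| = |3| = 3 (distance from z₀ to the singularity z = 1).

c_0 = 1/3, c_1 = 1/9, c_2 = 1/27, c_3 = 1/81; R = 3.


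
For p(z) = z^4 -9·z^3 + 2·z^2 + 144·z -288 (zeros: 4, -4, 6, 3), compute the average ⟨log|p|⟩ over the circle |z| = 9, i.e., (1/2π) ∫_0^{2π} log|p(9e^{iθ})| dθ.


Zeros: -4, 3, 4, 6; r = 9.
Inside |z| < r: -4, 3, 4, 6. Outside (|z| ≥ r): ∅.
p(0) = -288, so log|p(0)| = log(288) = 5.6630.
Apply Jensen: I(r) = log|p(0)| + Σ_k log(r/|z_k|), summed over zeros inside |z| < r.
  log(r/|z_k|) for z_k = 4: log(9/4) = 0.8109
  log(r/|z_k|) for z_k = -4: log(9/4) = 0.8109
  log(r/|z_k|) for z_k = 6: log(9/6) = 0.4055
  log(r/|z_k|) for z_k = 3: log(9/3) = 1.0986
Sum over inside zeros: 3.1259.
I(r) = log|p(0)| + (inside sum) = 5.6630 + 3.1259 = 8.7889.
Closed form (all zeros inside, monic): I(r) = n·log(r) = 4·log(9) = 8.7889. ✓

I(r) ≈ 8.7889.


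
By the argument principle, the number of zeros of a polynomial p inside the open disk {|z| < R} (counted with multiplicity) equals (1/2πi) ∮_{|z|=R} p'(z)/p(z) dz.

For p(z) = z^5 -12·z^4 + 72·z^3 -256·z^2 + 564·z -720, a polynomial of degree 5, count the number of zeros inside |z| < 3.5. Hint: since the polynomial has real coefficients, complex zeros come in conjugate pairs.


The zeros of p are: (1 + 3i), (1 - 3i), 4, (3 + 3i), (3 - 3i).
Their magnitudes are: 3.162, 3.162, 4, 4.243, 4.243.
Zeros with |z| < R = 3.5: (1 + 3i), (1 - 3i).
Count = 2.
By the argument principle, (1/2πi) ∮_{|z|=R} p'(z)/p(z) dz equals exactly this count.

Number of zeros inside |z| < 3.5: 2.


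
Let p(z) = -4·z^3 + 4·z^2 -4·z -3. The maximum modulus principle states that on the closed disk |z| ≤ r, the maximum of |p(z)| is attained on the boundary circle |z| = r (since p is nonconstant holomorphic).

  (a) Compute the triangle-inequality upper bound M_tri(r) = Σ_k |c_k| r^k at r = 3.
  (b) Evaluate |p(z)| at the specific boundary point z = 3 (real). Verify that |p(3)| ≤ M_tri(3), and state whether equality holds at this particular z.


Coefficients: c_0 = -3, c_1 = -4, c_2 = 4, c_3 = -4. Radius r = 3.
Part (a). Triangle bound: M_tri(r) = Σ_k |c_k| r^k
  = |-3|·3^0 + |-4|·3^1 + |4|·3^2 + |-4|·3^3
  = 3 + 12 + 36 + 108 = 159.
This bounds M(r) := max_{|z|=r} |p(z)| from above; equality holds iff all terms c_k z^k can be made to align in phase at a single z on |z|=r.
Part (b). At z = 3 (real, on the circle |z| = r):
  p(3) = (-3)·3^0 + (-4)·3^1 + (4)·3^2 + (-4)·3^3 = -87.
  |p(3)| = 87.
Check: |p(3)| = 87 ≤ 159 = M_tri(3). ✓ Equality does not hold at z = 3 (the coefficients have mixed signs, so the terms do not all align in phase there).

M_tri(3) = 159; |p(3)| = 87; equality at z=3: no.
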